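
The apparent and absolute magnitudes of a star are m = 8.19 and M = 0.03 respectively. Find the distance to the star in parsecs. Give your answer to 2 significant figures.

Distance modulus: m − M = 8.19 − (0.03) = 8.160
m − M = 5 log₁₀ d − 5
log₁₀ d = (m − M)/5 + 1 = 2.6320
d = 10^2.6320 = 428.5 pc

d ≈ 430 pc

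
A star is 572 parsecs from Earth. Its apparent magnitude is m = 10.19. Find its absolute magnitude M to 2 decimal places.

M ≈ 1.40

5 log₁₀(d/10 pc) = 5 log₁₀(572.0) − 5 = 8.787
M = m − 5 log₁₀(d/10) = 10.19 − 8.787 = 1.403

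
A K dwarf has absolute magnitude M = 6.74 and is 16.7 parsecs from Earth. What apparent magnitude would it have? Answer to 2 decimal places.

m ≈ 7.85

m = M + 5 log₁₀ d − 5 = 6.74 + 5·1.2227 − 5 = 7.854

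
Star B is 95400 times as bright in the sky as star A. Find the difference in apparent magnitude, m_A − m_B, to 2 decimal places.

m_A − m_B ≈ 12.45

Pogson: Δm = −2.5 log₁₀(ratio) = −2.5 log₁₀(95400) = −2.5 × 4.9795 = -12.449
Star B is brighter so has the smaller magnitude: m_A − m_B is positive.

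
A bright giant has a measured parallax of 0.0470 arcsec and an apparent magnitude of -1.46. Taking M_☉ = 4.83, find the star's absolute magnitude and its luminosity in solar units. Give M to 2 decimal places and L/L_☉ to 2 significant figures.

M ≈ -3.10; L/L_☉ ≈ 1500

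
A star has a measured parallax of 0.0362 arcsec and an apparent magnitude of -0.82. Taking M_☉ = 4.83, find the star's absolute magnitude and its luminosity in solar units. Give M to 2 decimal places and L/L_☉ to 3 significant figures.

M ≈ -3.03; L/L_☉ ≈ 1390

d = 1/p = 1/0.0362″ = 27.62 pc
M = m − 5 log₁₀ d + 5 = -0.82 − 5·1.4413 + 5 = -3.026
M − M_☉ = -3.026 − 4.83 = -7.856
L/L_☉ = 10^(−0.4 × -7.856) = 1389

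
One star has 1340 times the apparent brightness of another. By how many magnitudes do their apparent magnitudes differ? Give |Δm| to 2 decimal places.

|Δm| ≈ 7.82

Pogson: Δm = −2.5 log₁₀(ratio) = −2.5 log₁₀(1340) = −2.5 × 3.1271 = -7.818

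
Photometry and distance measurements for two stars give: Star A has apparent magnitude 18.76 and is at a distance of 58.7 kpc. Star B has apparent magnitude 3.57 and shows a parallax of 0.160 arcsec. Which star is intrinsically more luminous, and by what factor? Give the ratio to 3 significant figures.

Star A: d = 58.7 kpc = 58700 pc
Star A: M = m − 5 log₁₀ d + 5 = 18.76 − 5·4.7686 + 5 = -0.083
Star B: d = 1/p = 1/0.160″ = 6.250 pc
Star B: M = m − 5 log₁₀ d + 5 = 3.57 − 5·0.7959 + 5 = 4.591
ΔM = M_A − M_B = -0.083 − (4.591) = -4.674; smaller M is more luminous → Star A.
L ratio = 10^(0.4 |ΔM|) = 10^1.870 = 74.05

Star A is more luminous, by a factor of 74.0.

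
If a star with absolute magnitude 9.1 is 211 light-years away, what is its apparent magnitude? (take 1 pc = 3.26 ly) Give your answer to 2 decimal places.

m ≈ 13.16

d = 211 ly / 3.26 = 64.72 pc
m = M + 5 log₁₀ d − 5 = 9.1 + 5·1.8111 − 5 = 13.155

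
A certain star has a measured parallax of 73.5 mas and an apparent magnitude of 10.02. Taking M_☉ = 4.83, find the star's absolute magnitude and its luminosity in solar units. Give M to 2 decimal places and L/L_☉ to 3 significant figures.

M ≈ 9.35; L/L_☉ ≈ 0.0155

d = 1/p = 1000/73.5 mas = 13.61 pc
M = m − 5 log₁₀ d + 5 = 10.02 − 5·1.1337 + 5 = 9.351
M − M_☉ = 9.351 − 4.83 = 4.521
L/L_☉ = 10^(−0.4 × 4.521) = 0.01554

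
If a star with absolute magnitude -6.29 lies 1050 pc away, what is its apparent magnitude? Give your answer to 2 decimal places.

m = M + 5 log₁₀ d − 5 = -6.29 + 5·3.0212 − 5 = 3.816

m ≈ 3.82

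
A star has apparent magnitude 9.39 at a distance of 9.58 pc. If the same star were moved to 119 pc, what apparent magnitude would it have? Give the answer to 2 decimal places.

m ≈ 14.86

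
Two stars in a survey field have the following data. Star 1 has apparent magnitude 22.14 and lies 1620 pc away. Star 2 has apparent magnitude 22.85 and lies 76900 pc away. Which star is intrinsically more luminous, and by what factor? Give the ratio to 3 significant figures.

Star 1: M = m − 5 log₁₀ d + 5 = 22.14 − 5·3.2095 + 5 = 11.092
Star 2: M = m − 5 log₁₀ d + 5 = 22.85 − 5·4.8859 + 5 = 3.420
ΔM = M_1 − M_2 = 11.092 − (3.420) = 7.672; smaller M is more luminous → Star 2.
L ratio = 10^(0.4 |ΔM|) = 10^3.069 = 1172

Star 2 is more luminous, by a factor of 1170.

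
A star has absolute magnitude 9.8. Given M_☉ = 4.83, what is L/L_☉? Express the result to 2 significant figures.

L/L_☉ ≈ 0.010

M − M_☉ = 9.8 − 4.83 = 4.970
L/L_☉ = 10^(−0.4 (M − M_☉)) = 10^-1.988 = 0.01028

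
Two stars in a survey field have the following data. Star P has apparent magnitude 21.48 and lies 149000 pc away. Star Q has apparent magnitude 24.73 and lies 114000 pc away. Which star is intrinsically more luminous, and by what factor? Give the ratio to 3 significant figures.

Star P: M = m − 5 log₁₀ d + 5 = 21.48 − 5·5.1732 + 5 = 0.614
Star Q: M = m − 5 log₁₀ d + 5 = 24.73 − 5·5.0569 + 5 = 4.445
ΔM = M_P − M_Q = 0.614 − (4.445) = -3.831; smaller M is more luminous → Star P.
L ratio = 10^(0.4 |ΔM|) = 10^1.533 = 34.08

Star P is more luminous, by a factor of 34.1.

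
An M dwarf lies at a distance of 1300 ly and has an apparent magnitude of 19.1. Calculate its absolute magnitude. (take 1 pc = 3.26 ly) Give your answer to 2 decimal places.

d = 1300 ly / 3.26 = 398.8 pc
5 log₁₀(d/10 pc) = 5 log₁₀(398.8) − 5 = 8.004
M = m − 5 log₁₀(d/10) = 19.1 − 8.004 = 11.096

M ≈ 11.10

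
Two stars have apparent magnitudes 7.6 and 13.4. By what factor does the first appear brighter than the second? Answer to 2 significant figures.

Magnitude difference = -5.8
Flux ratio = 10^(−0.4 Δm) = 10^(−0.4 × -5.8) = 10^2.320 = 208.9

210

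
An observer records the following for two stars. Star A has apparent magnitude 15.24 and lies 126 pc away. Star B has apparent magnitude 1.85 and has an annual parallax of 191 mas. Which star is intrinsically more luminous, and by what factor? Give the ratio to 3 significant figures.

Star A: M = m − 5 log₁₀ d + 5 = 15.24 − 5·2.1004 + 5 = 9.738
Star B: p = 191 mas = 0.191″ → d = 1/p = 5.236 pc
Star B: M = m − 5 log₁₀ d + 5 = 1.85 − 5·0.7190 + 5 = 3.255
ΔM = M_A − M_B = 9.738 − (3.255) = 6.483; smaller M is more luminous → Star B.
L ratio = 10^(0.4 |ΔM|) = 10^2.593 = 391.9

Star B is more luminous, by a factor of 392.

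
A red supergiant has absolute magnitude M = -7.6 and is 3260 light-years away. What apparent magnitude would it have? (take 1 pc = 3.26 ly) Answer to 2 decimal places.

m ≈ 2.40

d = 3260 ly / 3.26 = 1000 pc
m = M + 5 log₁₀ d − 5 = -7.6 + 5·3.0000 − 5 = 2.400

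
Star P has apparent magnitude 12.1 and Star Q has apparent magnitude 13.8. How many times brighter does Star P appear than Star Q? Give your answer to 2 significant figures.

4.8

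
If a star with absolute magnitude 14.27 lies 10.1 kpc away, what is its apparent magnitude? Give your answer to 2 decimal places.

m ≈ 29.29

d = 10.1 kpc = 10100 pc
m = M + 5 log₁₀ d − 5 = 14.27 + 5·4.0043 − 5 = 29.292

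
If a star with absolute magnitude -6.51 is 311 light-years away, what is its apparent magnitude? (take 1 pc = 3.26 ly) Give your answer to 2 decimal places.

m ≈ -1.61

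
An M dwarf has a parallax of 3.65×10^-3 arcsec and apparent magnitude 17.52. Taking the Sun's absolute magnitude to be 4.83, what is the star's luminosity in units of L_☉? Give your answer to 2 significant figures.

L/L_☉ ≈ 6.3×10^-3

d = 1/p = 1/3.65×10^-3″ = 274.0 pc
M = m − 5 log₁₀ d + 5 = 17.52 − 5·2.4377 + 5 = 10.331
M − M_☉ = 10.331 − 4.83 = 5.501
L/L_☉ = 10^(−0.4 × 5.501) = 6.301×10^-3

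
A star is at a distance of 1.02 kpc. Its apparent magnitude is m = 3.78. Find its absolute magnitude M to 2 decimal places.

M ≈ -6.26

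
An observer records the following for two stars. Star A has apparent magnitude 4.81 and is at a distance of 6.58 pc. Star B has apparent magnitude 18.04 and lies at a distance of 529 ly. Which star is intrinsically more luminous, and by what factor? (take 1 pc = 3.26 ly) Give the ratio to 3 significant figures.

Star A: M = m − 5 log₁₀ d + 5 = 4.81 − 5·0.8182 + 5 = 5.719
Star B: d = 529 ly / 3.26 = 162.3 pc
Star B: M = m − 5 log₁₀ d + 5 = 18.04 − 5·2.2102 + 5 = 11.989
ΔM = M_A − M_B = 5.719 − (11.989) = -6.270; smaller M is more luminous → Star A.
L ratio = 10^(0.4 |ΔM|) = 10^2.508 = 322.1

Star A is more luminous, by a factor of 322.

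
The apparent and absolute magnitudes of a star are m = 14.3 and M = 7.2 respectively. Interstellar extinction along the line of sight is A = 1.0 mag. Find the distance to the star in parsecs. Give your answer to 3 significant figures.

d ≈ 166 pc

m − M = 5 log₁₀(d/10 pc) + A  ⇒  14.3 − (7.2) − 1.0 = 5 log₁₀(d/10)
6.100 = 5 log₁₀(d/10)
log₁₀ d = (m − M − A)/5 + 1 = 2.2200
d = 10^2.2200 = 166.0 pc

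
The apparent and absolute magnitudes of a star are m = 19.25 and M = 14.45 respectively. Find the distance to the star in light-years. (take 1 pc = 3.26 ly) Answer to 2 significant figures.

d ≈ 300 ly

Distance modulus: m − M = 19.25 − (14.45) = 4.800
m − M = 5 log₁₀ d − 5
log₁₀ d = (m − M)/5 + 1 = 1.9600
d = 10^1.9600 = 91.20 pc
= 297.3 ly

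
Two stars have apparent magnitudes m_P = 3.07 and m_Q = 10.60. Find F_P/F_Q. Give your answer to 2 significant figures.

F_P/F_Q ≈ 1000

Δm = 3.07 − (10.60) = -7.53
Flux ratio = 10^(−0.4 Δm) = 10^(−0.4 × -7.53) = 10^3.012 = 1028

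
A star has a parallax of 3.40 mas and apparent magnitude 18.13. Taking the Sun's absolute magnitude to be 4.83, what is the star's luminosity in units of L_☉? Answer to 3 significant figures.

L/L_☉ ≈ 4.14×10^-3

d = 1/p = 1000/3.40 mas = 294.1 pc
M = m − 5 log₁₀ d + 5 = 18.13 − 5·2.4685 + 5 = 10.787
M − M_☉ = 10.787 − 4.83 = 5.957
L/L_☉ = 10^(−0.4 × 5.957) = 4.140×10^-3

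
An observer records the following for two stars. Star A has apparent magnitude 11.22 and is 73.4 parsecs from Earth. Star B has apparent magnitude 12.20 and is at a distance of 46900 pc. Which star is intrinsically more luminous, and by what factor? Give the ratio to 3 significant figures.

Star B is more luminous, by a factor of 166000.

Star A: M = m − 5 log₁₀ d + 5 = 11.22 − 5·1.8657 + 5 = 6.892
Star B: M = m − 5 log₁₀ d + 5 = 12.20 − 5·4.6712 + 5 = -6.156
ΔM = M_A − M_B = 6.892 − (-6.156) = 13.047; smaller M is more luminous → Star B.
L ratio = 10^(0.4 |ΔM|) = 10^5.219 = 165600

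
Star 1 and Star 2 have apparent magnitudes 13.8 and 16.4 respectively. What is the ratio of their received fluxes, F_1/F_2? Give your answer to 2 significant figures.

F_1/F_2 ≈ 11

Δm = 13.8 − (16.4) = -2.6
Flux ratio = 10^(−0.4 Δm) = 10^(−0.4 × -2.6) = 10^1.040 = 10.96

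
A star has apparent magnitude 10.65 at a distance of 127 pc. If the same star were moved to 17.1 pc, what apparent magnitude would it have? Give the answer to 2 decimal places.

m ≈ 6.30

Flux ∝ 1/d², so Δm = 5 log₁₀(d₂/d₁) = 5 log₁₀(17.1/127) = -4.354
m₂ = m₁ + Δm = 10.65 + (-4.354) = 6.296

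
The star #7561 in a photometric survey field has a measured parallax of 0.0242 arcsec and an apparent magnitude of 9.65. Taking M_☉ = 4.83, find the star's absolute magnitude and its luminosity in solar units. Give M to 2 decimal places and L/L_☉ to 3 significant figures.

d = 1/p = 1/0.0242″ = 41.32 pc
M = m − 5 log₁₀ d + 5 = 9.65 − 5·1.6162 + 5 = 6.569
M − M_☉ = 6.569 − 4.83 = 1.739
L/L_☉ = 10^(−0.4 × 1.739) = 0.2015

M ≈ 6.57; L/L_☉ ≈ 0.202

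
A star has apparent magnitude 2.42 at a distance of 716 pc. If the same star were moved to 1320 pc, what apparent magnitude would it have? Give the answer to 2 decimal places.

m ≈ 3.75

Flux ∝ 1/d², so Δm = 5 log₁₀(d₂/d₁) = 5 log₁₀(1320/716) = 1.328
m₂ = m₁ + Δm = 2.42 + (1.328) = 3.748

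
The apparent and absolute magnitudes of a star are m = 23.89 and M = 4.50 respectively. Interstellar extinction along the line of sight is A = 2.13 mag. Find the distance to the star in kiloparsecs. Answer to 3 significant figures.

d ≈ 28.3 kpc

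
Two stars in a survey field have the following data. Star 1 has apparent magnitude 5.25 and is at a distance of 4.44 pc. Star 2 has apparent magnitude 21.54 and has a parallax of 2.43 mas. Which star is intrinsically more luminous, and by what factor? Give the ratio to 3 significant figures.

Star 1 is more luminous, by a factor of 382.

Star 1: M = m − 5 log₁₀ d + 5 = 5.25 − 5·0.6474 + 5 = 7.013
Star 2: p = 2.43 mas = 2.43×10^-3″ → d = 1/p = 411.5 pc
Star 2: M = m − 5 log₁₀ d + 5 = 21.54 − 5·2.6144 + 5 = 13.468
ΔM = M_1 − M_2 = 7.013 − (13.468) = -6.455; smaller M is more luminous → Star 1.
L ratio = 10^(0.4 |ΔM|) = 10^2.582 = 381.9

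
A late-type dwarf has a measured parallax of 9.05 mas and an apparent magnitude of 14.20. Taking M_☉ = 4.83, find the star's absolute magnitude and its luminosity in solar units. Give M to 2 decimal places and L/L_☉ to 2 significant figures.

M ≈ 8.98; L/L_☉ ≈ 0.022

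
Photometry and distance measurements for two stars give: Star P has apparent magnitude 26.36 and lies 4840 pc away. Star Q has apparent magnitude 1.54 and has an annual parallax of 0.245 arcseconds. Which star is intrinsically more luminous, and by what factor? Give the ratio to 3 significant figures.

Star Q is more luminous, by a factor of 6030.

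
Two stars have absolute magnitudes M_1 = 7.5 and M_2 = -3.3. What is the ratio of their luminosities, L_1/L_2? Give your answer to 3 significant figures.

L_1/L_2 ≈ 4.79×10^-5

ΔM = M_1 − M_2 = 10.8
L_1/L_2 = 10^(−0.4 ΔM) = 10^-4.320 = 4.786×10^-5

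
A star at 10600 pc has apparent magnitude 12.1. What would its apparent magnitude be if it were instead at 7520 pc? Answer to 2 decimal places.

m ≈ 11.35

Flux ∝ 1/d², so Δm = 5 log₁₀(d₂/d₁) = 5 log₁₀(7520/10600) = -0.745
m₂ = m₁ + Δm = 12.1 + (-0.745) = 11.355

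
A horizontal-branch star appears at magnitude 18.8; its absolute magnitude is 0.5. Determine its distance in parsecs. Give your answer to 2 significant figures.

d ≈ 46000 pc

Distance modulus: m − M = 18.8 − (0.5) = 18.300
m − M = 5 log₁₀ d − 5
log₁₀ d = (m − M)/5 + 1 = 4.6600
d = 10^4.6600 = 45710 pc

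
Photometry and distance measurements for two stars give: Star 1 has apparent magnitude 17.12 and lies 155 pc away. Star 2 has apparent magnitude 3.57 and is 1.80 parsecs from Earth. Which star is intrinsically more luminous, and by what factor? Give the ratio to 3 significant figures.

Star 1: M = m − 5 log₁₀ d + 5 = 17.12 − 5·2.1903 + 5 = 11.168
Star 2: M = m − 5 log₁₀ d + 5 = 3.57 − 5·0.2553 + 5 = 7.294
ΔM = M_1 − M_2 = 11.168 − (7.294) = 3.875; smaller M is more luminous → Star 2.
L ratio = 10^(0.4 |ΔM|) = 10^1.550 = 35.47

Star 2 is more luminous, by a factor of 35.5.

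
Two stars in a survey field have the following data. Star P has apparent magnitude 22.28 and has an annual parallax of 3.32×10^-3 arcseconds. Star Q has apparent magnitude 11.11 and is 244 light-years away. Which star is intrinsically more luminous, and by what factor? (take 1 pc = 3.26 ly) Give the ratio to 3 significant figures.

Star Q is more luminous, by a factor of 1810.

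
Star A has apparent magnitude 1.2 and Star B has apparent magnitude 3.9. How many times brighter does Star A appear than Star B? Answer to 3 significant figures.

12.0

Magnitude difference = -2.7
Flux ratio = 10^(−0.4 Δm) = 10^(−0.4 × -2.7) = 10^1.080 = 12.02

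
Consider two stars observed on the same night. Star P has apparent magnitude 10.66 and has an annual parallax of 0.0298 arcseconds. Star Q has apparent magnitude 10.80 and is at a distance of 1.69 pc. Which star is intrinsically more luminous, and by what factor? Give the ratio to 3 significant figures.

Star P is more luminous, by a factor of 449.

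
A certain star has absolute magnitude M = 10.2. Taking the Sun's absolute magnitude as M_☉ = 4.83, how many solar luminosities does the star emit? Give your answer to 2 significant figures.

L/L_☉ ≈ 7.1×10^-3

M − M_☉ = 10.2 − 4.83 = 5.370
L/L_☉ = 10^(−0.4 (M − M_☉)) = 10^-2.148 = 7.112×10^-3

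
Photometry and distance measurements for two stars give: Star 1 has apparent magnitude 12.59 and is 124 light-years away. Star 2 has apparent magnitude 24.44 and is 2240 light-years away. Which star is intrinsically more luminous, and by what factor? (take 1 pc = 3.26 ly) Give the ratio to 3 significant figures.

Star 1 is more luminous, by a factor of 168.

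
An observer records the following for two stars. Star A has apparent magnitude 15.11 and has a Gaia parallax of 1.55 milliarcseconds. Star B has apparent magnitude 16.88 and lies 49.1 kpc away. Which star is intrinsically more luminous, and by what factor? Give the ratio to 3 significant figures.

Star A: p = 1.55 mas = 1.55×10^-3″ → d = 1/p = 645.2 pc
Star A: M = m − 5 log₁₀ d + 5 = 15.11 − 5·2.8097 + 5 = 6.062
Star B: d = 49.1 kpc = 49100 pc
Star B: M = m − 5 log₁₀ d + 5 = 16.88 − 5·4.6911 + 5 = -1.575
ΔM = M_A − M_B = 6.062 − (-1.575) = 7.637; smaller M is more luminous → Star B.
L ratio = 10^(0.4 |ΔM|) = 10^3.055 = 1135

Star B is more luminous, by a factor of 1130.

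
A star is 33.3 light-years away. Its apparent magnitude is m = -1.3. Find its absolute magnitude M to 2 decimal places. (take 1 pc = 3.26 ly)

M ≈ -1.35

d = 33.3 ly / 3.26 = 10.21 pc
5 log₁₀(d/10 pc) = 5 log₁₀(10.21) − 5 = 0.046
M = m − 5 log₁₀(d/10) = -1.3 − 0.046 = -1.346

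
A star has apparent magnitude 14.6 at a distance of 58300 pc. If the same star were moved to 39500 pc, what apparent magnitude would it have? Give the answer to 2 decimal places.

m ≈ 13.75

Flux ∝ 1/d², so Δm = 5 log₁₀(d₂/d₁) = 5 log₁₀(39500/58300) = -0.845
m₂ = m₁ + Δm = 14.6 + (-0.845) = 13.755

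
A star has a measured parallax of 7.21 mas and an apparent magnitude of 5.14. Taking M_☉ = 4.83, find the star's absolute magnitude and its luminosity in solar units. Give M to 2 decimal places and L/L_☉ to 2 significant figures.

d = 1/p = 1000/7.21 mas = 138.7 pc
M = m − 5 log₁₀ d + 5 = 5.14 − 5·2.1421 + 5 = -0.570
M − M_☉ = -0.570 − 4.83 = -5.400
L/L_☉ = 10^(−0.4 × -5.400) = 144.6

M ≈ -0.57; L/L_☉ ≈ 140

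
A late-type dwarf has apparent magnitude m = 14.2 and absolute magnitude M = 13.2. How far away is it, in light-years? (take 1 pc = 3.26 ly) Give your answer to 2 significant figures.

μ = m − M = 1.000
m − M = 5 log₁₀ d − 5
log₁₀ d = (m − M)/5 + 1 = 1.2000
d = 10^1.2000 = 15.85 pc
= 51.67 ly

d ≈ 52 ly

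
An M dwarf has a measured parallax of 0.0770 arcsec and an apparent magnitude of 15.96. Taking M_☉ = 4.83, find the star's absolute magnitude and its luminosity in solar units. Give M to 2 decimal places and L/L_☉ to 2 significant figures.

d = 1/p = 1/0.0770″ = 12.99 pc
M = m − 5 log₁₀ d + 5 = 15.96 − 5·1.1135 + 5 = 15.392
M − M_☉ = 15.392 − 4.83 = 10.562
L/L_☉ = 10^(−0.4 × 10.562) = 5.957×10^-5

M ≈ 15.39; L/L_☉ ≈ 6.0×10^-5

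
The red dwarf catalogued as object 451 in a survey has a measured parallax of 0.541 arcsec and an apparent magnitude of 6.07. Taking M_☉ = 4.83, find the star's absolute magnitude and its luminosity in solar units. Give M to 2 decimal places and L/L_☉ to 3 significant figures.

M ≈ 9.74; L/L_☉ ≈ 0.0109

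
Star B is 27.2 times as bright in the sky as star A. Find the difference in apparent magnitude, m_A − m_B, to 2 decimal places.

m_A − m_B ≈ 3.59

Pogson: Δm = −2.5 log₁₀(ratio) = −2.5 log₁₀(27.2) = −2.5 × 1.4346 = -3.586
Star B is brighter so has the smaller magnitude: m_A − m_B is positive.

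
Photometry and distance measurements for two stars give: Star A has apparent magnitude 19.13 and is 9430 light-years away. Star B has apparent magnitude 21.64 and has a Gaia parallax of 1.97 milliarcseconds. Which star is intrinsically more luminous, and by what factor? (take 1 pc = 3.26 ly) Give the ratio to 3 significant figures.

Star A: d = 9430 ly / 3.26 = 2893 pc
Star A: M = m − 5 log₁₀ d + 5 = 19.13 − 5·3.4613 + 5 = 6.824
Star B: p = 1.97 mas = 1.97×10^-3″ → d = 1/p = 507.6 pc
Star B: M = m − 5 log₁₀ d + 5 = 21.64 − 5·2.7055 + 5 = 13.112
ΔM = M_A − M_B = 6.824 − (13.112) = -6.289; smaller M is more luminous → Star A.
L ratio = 10^(0.4 |ΔM|) = 10^2.516 = 327.7

Star A is more luminous, by a factor of 328.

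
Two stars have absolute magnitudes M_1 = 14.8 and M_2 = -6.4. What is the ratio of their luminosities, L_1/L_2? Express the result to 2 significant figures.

ΔM = M_1 − M_2 = 21.2
L_1/L_2 = 10^(−0.4 ΔM) = 10^-8.480 = 3.311×10^-9

L_1/L_2 ≈ 3.3×10^-9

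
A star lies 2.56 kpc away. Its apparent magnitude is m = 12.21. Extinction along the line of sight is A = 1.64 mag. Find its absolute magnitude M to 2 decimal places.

d = 2.56 kpc = 2560 pc
5 log₁₀(d/10 pc) = 5 log₁₀(2560) − 5 = 12.041
M = m − 5 log₁₀(d/10) − A = 12.21 − 12.041 − 1.64 = -1.471

M ≈ -1.47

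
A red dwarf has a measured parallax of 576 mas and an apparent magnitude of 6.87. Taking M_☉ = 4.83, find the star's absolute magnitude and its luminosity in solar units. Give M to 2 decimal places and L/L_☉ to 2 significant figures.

d = 1/p = 1000/576 mas = 1.736 pc
M = m − 5 log₁₀ d + 5 = 6.87 − 5·0.2396 + 5 = 10.672
M − M_☉ = 10.672 − 4.83 = 5.842
L/L_☉ = 10^(−0.4 × 5.842) = 4.604×10^-3

M ≈ 10.67; L/L_☉ ≈ 4.6×10^-3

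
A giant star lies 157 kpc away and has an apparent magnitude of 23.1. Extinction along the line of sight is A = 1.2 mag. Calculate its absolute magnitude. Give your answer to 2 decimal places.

d = 157 kpc = 157000 pc
5 log₁₀(d/10 pc) = 5 log₁₀(157000) − 5 = 20.979
M = m − 5 log₁₀(d/10) − A = 23.1 − 20.979 − 1.2 = 0.921

M ≈ 0.92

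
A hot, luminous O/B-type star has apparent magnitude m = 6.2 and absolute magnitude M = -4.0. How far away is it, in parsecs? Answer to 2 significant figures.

μ = m − M = 10.200
m − M = 5 log₁₀ d − 5
log₁₀ d = (m − M)/5 + 1 = 3.0400
d = 10^3.0400 = 1096 pc

d ≈ 1100 pc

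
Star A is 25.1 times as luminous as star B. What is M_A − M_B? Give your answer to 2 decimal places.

M_A − M_B ≈ -3.50

Pogson: ΔM = −2.5 log₁₀(ratio) = −2.5 log₁₀(25.1) = −2.5 × 1.3997 = -3.499
Star A is brighter, so it has the smaller magnitude: the difference is negative.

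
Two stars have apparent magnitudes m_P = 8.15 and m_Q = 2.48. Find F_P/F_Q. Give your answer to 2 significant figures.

F_P/F_Q ≈ 5.4×10^-3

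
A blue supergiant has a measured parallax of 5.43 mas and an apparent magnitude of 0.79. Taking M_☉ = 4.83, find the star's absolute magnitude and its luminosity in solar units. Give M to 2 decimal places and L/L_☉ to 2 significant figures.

d = 1/p = 1000/5.43 mas = 184.2 pc
M = m − 5 log₁₀ d + 5 = 0.79 − 5·2.2652 + 5 = -5.536
M − M_☉ = -5.536 − 4.83 = -10.366
L/L_☉ = 10^(−0.4 × -10.366) = 14010

M ≈ -5.54; L/L_☉ ≈ 14000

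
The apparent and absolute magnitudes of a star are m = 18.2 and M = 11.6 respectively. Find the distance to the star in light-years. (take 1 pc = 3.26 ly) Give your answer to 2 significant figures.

d ≈ 680 ly

Distance modulus: m − M = 18.2 − (11.6) = 6.600
m − M = 5 log₁₀ d − 5
log₁₀ d = (m − M)/5 + 1 = 2.3200
d = 10^2.3200 = 208.9 pc
= 681.1 ly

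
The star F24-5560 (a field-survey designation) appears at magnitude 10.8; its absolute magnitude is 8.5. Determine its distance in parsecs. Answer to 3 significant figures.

d ≈ 28.8 pc

Distance modulus: m − M = 10.8 − (8.5) = 2.300
m − M = 5 log₁₀ d − 5
log₁₀ d = (m − M)/5 + 1 = 1.4600
d = 10^1.4600 = 28.84 pc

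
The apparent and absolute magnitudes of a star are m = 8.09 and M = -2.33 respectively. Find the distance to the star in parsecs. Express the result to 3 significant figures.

μ = m − M = 10.420
m − M = 5 log₁₀ d − 5
log₁₀ d = (m − M)/5 + 1 = 3.0840
d = 10^3.0840 = 1213 pc

d ≈ 1210 pc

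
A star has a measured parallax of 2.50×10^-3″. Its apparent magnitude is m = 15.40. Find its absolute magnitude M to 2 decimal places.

d = 1/p = 1/2.50×10^-3″ = 400.0 pc
5 log₁₀(d/10 pc) = 5 log₁₀(400.0) − 5 = 8.010
M = m − 5 log₁₀(d/10) = 15.40 − 8.010 = 7.390

M ≈ 7.39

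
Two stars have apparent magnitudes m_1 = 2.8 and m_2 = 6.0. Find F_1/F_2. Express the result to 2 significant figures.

Δm = 2.8 − (6.0) = -3.2
Flux ratio = 10^(−0.4 Δm) = 10^(−0.4 × -3.2) = 10^1.280 = 19.05

F_1/F_2 ≈ 19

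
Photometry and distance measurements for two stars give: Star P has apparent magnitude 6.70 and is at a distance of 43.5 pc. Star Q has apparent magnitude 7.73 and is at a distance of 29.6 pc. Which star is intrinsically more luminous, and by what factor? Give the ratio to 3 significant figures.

Star P is more luminous, by a factor of 5.58.

Star P: M = m − 5 log₁₀ d + 5 = 6.70 − 5·1.6385 + 5 = 3.508
Star Q: M = m − 5 log₁₀ d + 5 = 7.73 − 5·1.4713 + 5 = 5.374
ΔM = M_P − M_Q = 3.508 − (5.374) = -1.866; smaller M is more luminous → Star P.
L ratio = 10^(0.4 |ΔM|) = 10^0.746 = 5.577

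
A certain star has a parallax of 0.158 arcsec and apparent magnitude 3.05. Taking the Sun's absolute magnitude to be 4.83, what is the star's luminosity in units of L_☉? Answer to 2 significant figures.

L/L_☉ ≈ 2.1

d = 1/p = 1/0.158″ = 6.329 pc
M = m − 5 log₁₀ d + 5 = 3.05 − 5·0.8013 + 5 = 4.043
M − M_☉ = 4.043 − 4.83 = -0.787
L/L_☉ = 10^(−0.4 × -0.787) = 2.064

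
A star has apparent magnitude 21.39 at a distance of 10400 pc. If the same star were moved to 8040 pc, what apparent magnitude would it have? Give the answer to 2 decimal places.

Flux ∝ 1/d², so Δm = 5 log₁₀(d₂/d₁) = 5 log₁₀(8040/10400) = -0.559
m₂ = m₁ + Δm = 21.39 + (-0.559) = 20.831

m ≈ 20.83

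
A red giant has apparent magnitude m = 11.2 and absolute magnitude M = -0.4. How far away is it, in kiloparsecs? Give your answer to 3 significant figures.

d ≈ 2.09 kpc

μ = m − M = 11.600
m − M = 5 log₁₀ d − 5
log₁₀ d = (m − M)/5 + 1 = 3.3200
d = 10^3.3200 = 2089 pc
= 2.089 kpc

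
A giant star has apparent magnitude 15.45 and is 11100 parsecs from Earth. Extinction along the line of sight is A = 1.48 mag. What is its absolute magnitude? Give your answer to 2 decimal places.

M ≈ -1.26

5 log₁₀(d/10 pc) = 5 log₁₀(11100) − 5 = 15.227
M = m − 5 log₁₀(d/10) − A = 15.45 − 15.227 − 1.48 = -1.257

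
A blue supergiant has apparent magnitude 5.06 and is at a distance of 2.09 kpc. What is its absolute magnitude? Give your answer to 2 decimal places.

d = 2.09 kpc = 2090 pc
5 log₁₀(d/10 pc) = 5 log₁₀(2090) − 5 = 11.601
M = m − 5 log₁₀(d/10) = 5.06 − 11.601 = -6.541

M ≈ -6.54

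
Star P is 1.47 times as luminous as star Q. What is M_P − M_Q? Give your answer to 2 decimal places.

Pogson: ΔM = −2.5 log₁₀(ratio) = −2.5 log₁₀(1.47) = −2.5 × 0.1673 = -0.418
Star P is brighter, so it has the smaller magnitude: the difference is negative.

M_P − M_Q ≈ -0.42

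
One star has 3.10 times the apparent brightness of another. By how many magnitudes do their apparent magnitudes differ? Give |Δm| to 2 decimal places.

Pogson: Δm = −2.5 log₁₀(ratio) = −2.5 log₁₀(3.10) = −2.5 × 0.4914 = -1.228

|Δm| ≈ 1.23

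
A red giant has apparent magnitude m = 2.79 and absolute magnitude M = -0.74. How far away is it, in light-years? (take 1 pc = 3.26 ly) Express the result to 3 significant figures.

d ≈ 166 ly

μ = m − M = 3.530
m − M = 5 log₁₀ d − 5
log₁₀ d = (m − M)/5 + 1 = 1.7060
d = 10^1.7060 = 50.82 pc
= 165.7 ly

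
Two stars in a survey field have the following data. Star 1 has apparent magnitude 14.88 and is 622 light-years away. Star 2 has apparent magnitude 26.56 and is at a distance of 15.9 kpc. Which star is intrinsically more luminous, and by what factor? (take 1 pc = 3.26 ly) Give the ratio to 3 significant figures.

Star 1 is more luminous, by a factor of 6.77.

Star 1: d = 622 ly / 3.26 = 190.8 pc
Star 1: M = m − 5 log₁₀ d + 5 = 14.88 − 5·2.2806 + 5 = 8.477
Star 2: d = 15.9 kpc = 15900 pc
Star 2: M = m − 5 log₁₀ d + 5 = 26.56 − 5·4.2014 + 5 = 10.553
ΔM = M_1 − M_2 = 8.477 − (10.553) = -2.076; smaller M is more luminous → Star 1.
L ratio = 10^(0.4 |ΔM|) = 10^0.830 = 6.766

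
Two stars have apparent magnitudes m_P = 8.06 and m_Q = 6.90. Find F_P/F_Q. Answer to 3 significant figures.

Δm = 8.06 − (6.90) = 1.16
Flux ratio = 10^(−0.4 Δm) = 10^(−0.4 × 1.16) = 10^-0.464 = 0.3436

F_P/F_Q ≈ 0.344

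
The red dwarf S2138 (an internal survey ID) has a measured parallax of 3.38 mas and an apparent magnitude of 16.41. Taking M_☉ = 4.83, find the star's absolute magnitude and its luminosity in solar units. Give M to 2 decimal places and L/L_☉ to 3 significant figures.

d = 1/p = 1000/3.38 mas = 295.9 pc
M = m − 5 log₁₀ d + 5 = 16.41 − 5·2.4711 + 5 = 9.055
M − M_☉ = 9.055 − 4.83 = 4.225
L/L_☉ = 10^(−0.4 × 4.225) = 0.02043

M ≈ 9.05; L/L_☉ ≈ 0.0204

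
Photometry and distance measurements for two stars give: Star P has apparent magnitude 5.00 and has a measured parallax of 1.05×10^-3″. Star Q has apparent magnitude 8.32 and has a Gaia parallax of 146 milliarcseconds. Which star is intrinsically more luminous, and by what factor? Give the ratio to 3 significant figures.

Star P is more luminous, by a factor of 411000.

Star P: d = 1/p = 1/1.05×10^-3″ = 952.4 pc
Star P: M = m − 5 log₁₀ d + 5 = 5.00 − 5·2.9788 + 5 = -4.894
Star Q: p = 146 mas = 0.146″ → d = 1/p = 6.849 pc
Star Q: M = m − 5 log₁₀ d + 5 = 8.32 − 5·0.8356 + 5 = 9.142
ΔM = M_P − M_Q = -4.894 − (9.142) = -14.036; smaller M is more luminous → Star P.
L ratio = 10^(0.4 |ΔM|) = 10^5.614 = 411500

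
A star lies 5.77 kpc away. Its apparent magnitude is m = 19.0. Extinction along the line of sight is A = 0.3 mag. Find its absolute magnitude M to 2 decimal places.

M ≈ 4.89

d = 5.77 kpc = 5770 pc
5 log₁₀(d/10 pc) = 5 log₁₀(5770) − 5 = 13.806
M = m − 5 log₁₀(d/10) − A = 19.0 − 13.806 − 0.3 = 4.894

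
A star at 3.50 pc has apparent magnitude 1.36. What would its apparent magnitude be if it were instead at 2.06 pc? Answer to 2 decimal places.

Flux ∝ 1/d², so Δm = 5 log₁₀(d₂/d₁) = 5 log₁₀(2.06/3.50) = -1.151
m₂ = m₁ + Δm = 1.36 + (-1.151) = 0.209

m ≈ 0.21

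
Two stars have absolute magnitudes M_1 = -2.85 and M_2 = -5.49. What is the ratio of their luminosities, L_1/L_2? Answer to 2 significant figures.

ΔM = M_1 − M_2 = 2.64
L_1/L_2 = 10^(−0.4 ΔM) = 10^-1.056 = 0.08790

L_1/L_2 ≈ 0.088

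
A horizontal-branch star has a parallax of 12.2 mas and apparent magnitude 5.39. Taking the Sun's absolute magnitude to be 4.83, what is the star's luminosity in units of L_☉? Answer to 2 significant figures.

L/L_☉ ≈ 40

d = 1/p = 1000/12.2 mas = 81.97 pc
M = m − 5 log₁₀ d + 5 = 5.39 − 5·1.9136 + 5 = 0.822
M − M_☉ = 0.822 − 4.83 = -4.008
L/L_☉ = 10^(−0.4 × -4.008) = 40.11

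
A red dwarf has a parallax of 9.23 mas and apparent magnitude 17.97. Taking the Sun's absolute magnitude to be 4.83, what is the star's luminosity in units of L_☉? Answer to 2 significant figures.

d = 1/p = 1000/9.23 mas = 108.3 pc
M = m − 5 log₁₀ d + 5 = 17.97 − 5·2.0348 + 5 = 12.796
M − M_☉ = 12.796 − 4.83 = 7.966
L/L_☉ = 10^(−0.4 × 7.966) = 6.510×10^-4

L/L_☉ ≈ 6.5×10^-4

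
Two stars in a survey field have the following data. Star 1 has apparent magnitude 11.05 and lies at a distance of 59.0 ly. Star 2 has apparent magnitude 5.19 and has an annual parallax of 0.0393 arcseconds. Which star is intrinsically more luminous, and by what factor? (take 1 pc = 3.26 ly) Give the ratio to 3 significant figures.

Star 2 is more luminous, by a factor of 436.

Star 1: d = 59.0 ly / 3.26 = 18.10 pc
Star 1: M = m − 5 log₁₀ d + 5 = 11.05 − 5·1.2576 + 5 = 9.762
Star 2: d = 1/p = 1/0.0393″ = 25.45 pc
Star 2: M = m − 5 log₁₀ d + 5 = 5.19 − 5·1.4056 + 5 = 3.162
ΔM = M_1 − M_2 = 9.762 − (3.162) = 6.600; smaller M is more luminous → Star 2.
L ratio = 10^(0.4 |ΔM|) = 10^2.640 = 436.5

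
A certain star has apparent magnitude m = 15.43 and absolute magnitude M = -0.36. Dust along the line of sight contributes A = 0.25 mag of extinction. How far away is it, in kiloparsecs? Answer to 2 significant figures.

d ≈ 13 kpc

m − M = 5 log₁₀(d/10 pc) + A  ⇒  15.43 − (-0.36) − 0.25 = 5 log₁₀(d/10)
15.540 = 5 log₁₀(d/10)
log₁₀ d = (m − M − A)/5 + 1 = 4.1080
d = 10^4.1080 = 12820 pc
= 12.82 kpc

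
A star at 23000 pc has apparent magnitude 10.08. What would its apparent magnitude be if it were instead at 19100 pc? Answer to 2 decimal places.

m ≈ 9.68

Flux ∝ 1/d², so Δm = 5 log₁₀(d₂/d₁) = 5 log₁₀(19100/23000) = -0.403
m₂ = m₁ + Δm = 10.08 + (-0.403) = 9.677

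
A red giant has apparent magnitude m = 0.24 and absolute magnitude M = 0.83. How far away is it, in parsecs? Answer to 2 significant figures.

Distance modulus: m − M = 0.24 − (0.83) = -0.590
m − M = 5 log₁₀ d − 5
log₁₀ d = (m − M)/5 + 1 = 0.8820
d = 10^0.8820 = 7.621 pc

d ≈ 7.6 pc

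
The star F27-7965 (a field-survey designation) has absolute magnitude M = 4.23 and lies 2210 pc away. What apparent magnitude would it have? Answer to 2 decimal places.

m = M + 5 log₁₀ d − 5 = 4.23 + 5·3.3444 − 5 = 15.952

m ≈ 15.95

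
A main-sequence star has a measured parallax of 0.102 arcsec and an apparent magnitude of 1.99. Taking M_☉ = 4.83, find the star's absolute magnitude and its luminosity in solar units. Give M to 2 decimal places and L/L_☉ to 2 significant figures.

d = 1/p = 1/0.102″ = 9.804 pc
M = m − 5 log₁₀ d + 5 = 1.99 − 5·0.9914 + 5 = 2.033
M − M_☉ = 2.033 − 4.83 = -2.797
L/L_☉ = 10^(−0.4 × -2.797) = 13.15

M ≈ 2.03; L/L_☉ ≈ 13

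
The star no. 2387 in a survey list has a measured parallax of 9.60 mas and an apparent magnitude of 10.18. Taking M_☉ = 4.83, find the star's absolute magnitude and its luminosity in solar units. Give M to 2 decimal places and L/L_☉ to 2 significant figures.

d = 1/p = 1000/9.60 mas = 104.2 pc
M = m − 5 log₁₀ d + 5 = 10.18 − 5·2.0177 + 5 = 5.091
M − M_☉ = 5.091 − 4.83 = 0.261
L/L_☉ = 10^(−0.4 × 0.261) = 0.7861

M ≈ 5.09; L/L_☉ ≈ 0.79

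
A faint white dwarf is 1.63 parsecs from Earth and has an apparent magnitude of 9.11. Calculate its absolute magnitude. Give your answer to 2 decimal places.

5 log₁₀(d/10 pc) = 5 log₁₀(1.630) − 5 = -3.939
M = m − 5 log₁₀(d/10) = 9.11 + 3.939 = 13.049

M ≈ 13.05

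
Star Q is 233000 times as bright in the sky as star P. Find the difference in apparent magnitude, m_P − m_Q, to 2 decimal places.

Pogson: Δm = −2.5 log₁₀(ratio) = −2.5 log₁₀(233000) = −2.5 × 5.3674 = -13.418
Star Q is brighter so has the smaller magnitude: m_P − m_Q is positive.

m_P − m_Q ≈ 13.42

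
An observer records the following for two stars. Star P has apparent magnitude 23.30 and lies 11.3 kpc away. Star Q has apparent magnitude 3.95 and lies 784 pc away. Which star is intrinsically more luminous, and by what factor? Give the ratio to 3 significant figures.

Star P: d = 11.3 kpc = 11300 pc
Star P: M = m − 5 log₁₀ d + 5 = 23.30 − 5·4.0531 + 5 = 8.035
Star Q: M = m − 5 log₁₀ d + 5 = 3.95 − 5·2.8943 + 5 = -5.522
ΔM = M_P − M_Q = 8.035 − (-5.522) = 13.556; smaller M is more luminous → Star Q.
L ratio = 10^(0.4 |ΔM|) = 10^5.422 = 264500

Star Q is more luminous, by a factor of 265000.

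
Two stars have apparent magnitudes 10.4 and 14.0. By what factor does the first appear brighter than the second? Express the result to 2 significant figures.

28

Magnitude difference = -3.6
Flux ratio = 10^(−0.4 Δm) = 10^(−0.4 × -3.6) = 10^1.440 = 27.54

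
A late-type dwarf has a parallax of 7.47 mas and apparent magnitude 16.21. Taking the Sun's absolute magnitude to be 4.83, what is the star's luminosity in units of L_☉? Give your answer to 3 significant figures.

L/L_☉ ≈ 5.03×10^-3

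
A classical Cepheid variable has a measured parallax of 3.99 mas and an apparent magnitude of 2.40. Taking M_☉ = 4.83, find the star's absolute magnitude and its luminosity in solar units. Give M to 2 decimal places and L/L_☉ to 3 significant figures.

M ≈ -4.60; L/L_☉ ≈ 5890

d = 1/p = 1000/3.99 mas = 250.6 pc
M = m − 5 log₁₀ d + 5 = 2.40 − 5·2.3990 + 5 = -4.595
M − M_☉ = -4.595 − 4.83 = -9.425
L/L_☉ = 10^(−0.4 × -9.425) = 5889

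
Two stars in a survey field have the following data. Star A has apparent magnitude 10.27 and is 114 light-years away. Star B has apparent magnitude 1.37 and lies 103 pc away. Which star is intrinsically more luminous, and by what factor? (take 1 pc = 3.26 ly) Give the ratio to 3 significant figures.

Star B is more luminous, by a factor of 31500.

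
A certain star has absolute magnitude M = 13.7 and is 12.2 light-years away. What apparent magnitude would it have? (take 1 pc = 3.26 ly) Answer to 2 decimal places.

d = 12.2 ly / 3.26 = 3.742 pc
m = M + 5 log₁₀ d − 5 = 13.7 + 5·0.5731 − 5 = 11.566

m ≈ 11.57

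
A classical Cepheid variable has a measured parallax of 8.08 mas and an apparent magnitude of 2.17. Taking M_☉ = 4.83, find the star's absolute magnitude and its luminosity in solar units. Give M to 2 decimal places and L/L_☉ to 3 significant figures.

M ≈ -3.29; L/L_☉ ≈ 1770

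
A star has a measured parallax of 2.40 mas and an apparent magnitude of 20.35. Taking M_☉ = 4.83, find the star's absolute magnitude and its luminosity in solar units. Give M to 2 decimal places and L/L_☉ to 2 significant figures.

d = 1/p = 1000/2.40 mas = 416.7 pc
M = m − 5 log₁₀ d + 5 = 20.35 − 5·2.6198 + 5 = 12.251
M − M_☉ = 12.251 − 4.83 = 7.421
L/L_☉ = 10^(−0.4 × 7.421) = 1.075×10^-3

M ≈ 12.25; L/L_☉ ≈ 1.1×10^-3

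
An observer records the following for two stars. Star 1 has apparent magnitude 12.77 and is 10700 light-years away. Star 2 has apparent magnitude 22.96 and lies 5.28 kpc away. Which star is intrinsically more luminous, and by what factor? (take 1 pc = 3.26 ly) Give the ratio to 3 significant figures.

Star 1 is more luminous, by a factor of 4600.

Star 1: d = 10700 ly / 3.26 = 3282 pc
Star 1: M = m − 5 log₁₀ d + 5 = 12.77 − 5·3.5162 + 5 = 0.189
Star 2: d = 5.28 kpc = 5280 pc
Star 2: M = m − 5 log₁₀ d + 5 = 22.96 − 5·3.7226 + 5 = 9.347
ΔM = M_1 − M_2 = 0.189 − (9.347) = -9.158; smaller M is more luminous → Star 1.
L ratio = 10^(0.4 |ΔM|) = 10^3.663 = 4603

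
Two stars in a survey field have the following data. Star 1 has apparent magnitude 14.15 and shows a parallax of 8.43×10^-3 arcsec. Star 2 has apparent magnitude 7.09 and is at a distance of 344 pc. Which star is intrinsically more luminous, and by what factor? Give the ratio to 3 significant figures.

Star 2 is more luminous, by a factor of 5610.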